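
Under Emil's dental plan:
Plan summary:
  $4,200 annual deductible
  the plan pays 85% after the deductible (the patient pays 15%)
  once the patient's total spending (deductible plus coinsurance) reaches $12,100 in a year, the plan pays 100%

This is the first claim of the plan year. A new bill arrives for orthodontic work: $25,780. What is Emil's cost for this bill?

The full $4,200 deductible is still open; $4,200 of this bill applies to it.
That leaves $25,780 − $4,200 = $21,580 for coinsurance.
15% of $21,580 = $3,237 falls to the patient.
Patient responsibility before any cap: $4,200 + $3,237 = $7,437.
Total out-of-pocket so far would be $0 + $7,437 = $7,437, below the $12,100 cap — no reduction.

$7,437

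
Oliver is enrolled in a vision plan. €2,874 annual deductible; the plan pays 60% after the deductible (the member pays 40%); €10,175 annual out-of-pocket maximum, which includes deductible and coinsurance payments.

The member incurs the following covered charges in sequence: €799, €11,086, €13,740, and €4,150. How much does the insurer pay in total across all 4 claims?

€19,600

Claim 1 (€799): entire amount goes to the deductible. Member pays €799; OOP now €799. Plan pays €799 − €799 = €0.
Claim 2 (€11,086): deductible takes €2,075, €9,011 remains; coinsurance €9,011 × 40% = €3,604.40. Member owes €5,679.40 (running OOP €6,478.40). Plan pays €11,086 − €5,679.40 = €5,406.60.
Claim 3 (€13,740): deductible met; 40% of €13,740 = €5,496. OOP would hit €11,974.40 > €10,175, so the cap limits the member to €10,175 − €6,478.40 = €3,696.60. Insurer: €13,740 − €3,696.60 = €10,043.40.
Claim 4 (€4,150): 40% coinsurance on €4,150 = €1,660. Adding that to €10,175 gives €11,835, past the €10,175 cap; member pays only €10,175 − €10,175 = €0. Insurer: €4,150 − €0 = €4,150.
Insurer total: €0 + €5,406.60 + €10,043.40 + €4,150 = €19,600.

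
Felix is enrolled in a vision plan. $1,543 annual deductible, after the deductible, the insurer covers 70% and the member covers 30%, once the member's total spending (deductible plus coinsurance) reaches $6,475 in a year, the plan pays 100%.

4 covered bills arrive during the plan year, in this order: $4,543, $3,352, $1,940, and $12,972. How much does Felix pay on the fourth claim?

$2,444.40

Claim 1 ($4,543): $1,543 to deductible, leaving $3,000; 30% of $3,000 = $900. Member owes $2,443 (running OOP $2,443).
Claim 2 ($3,352): 30% coinsurance on $3,352 = $1,005.60. Member owes $1,005.60 (running OOP $3,448.60).
Claim 3 ($1,940): deductible met; 30% of $1,940 = $582. Member owes $582 (running OOP $4,030.60).
Claim 4 ($12,972): 30% coinsurance on $12,972 = $3,891.60. Adding that to $4,030.60 gives $7,922.20, past the $6,475 cap; member pays only $6,475 − $4,030.60 = $2,444.40.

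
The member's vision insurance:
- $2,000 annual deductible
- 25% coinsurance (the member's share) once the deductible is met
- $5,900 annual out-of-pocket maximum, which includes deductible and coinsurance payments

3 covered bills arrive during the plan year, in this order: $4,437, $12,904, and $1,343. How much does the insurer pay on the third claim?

Bill 1, $4,437: deductible takes $2,000, $2,437 remains; 25% of $2,437 = $609.25. Cost to member: $2,609.25. OOP to date $2,609.25. Plan pays $4,437 − $2,609.25 = $1,827.75.
Bill 2, $12,904: deductible met; 25% of $12,904 = $3,226. Member pays $3,226; OOP now $5,835.25. Insurer: $12,904 − $3,226 = $9,678.
Bill 3, $1,343: deductible met; 25% of $1,343 = $335.75. OOP would hit $6,171 > $5,900, so the cap limits the member to $5,900 − $5,835.25 = $64.75. Plan pays $1,343 − $64.75 = $1,278.25.

$1,278.25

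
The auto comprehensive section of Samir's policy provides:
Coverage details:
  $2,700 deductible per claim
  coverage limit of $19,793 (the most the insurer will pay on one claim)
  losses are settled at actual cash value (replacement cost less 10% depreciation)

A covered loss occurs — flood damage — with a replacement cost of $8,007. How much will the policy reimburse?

At 10% depreciation, ACV = $8,007 − $800.70 = $7,206.30.
Subtract the deductible: $7,206.30 − $2,700 = $4,506.30.
$4,506.30 ≤ $19,793, so the limit doesn't bind; insurer pays $4,506.30.

$4,506.30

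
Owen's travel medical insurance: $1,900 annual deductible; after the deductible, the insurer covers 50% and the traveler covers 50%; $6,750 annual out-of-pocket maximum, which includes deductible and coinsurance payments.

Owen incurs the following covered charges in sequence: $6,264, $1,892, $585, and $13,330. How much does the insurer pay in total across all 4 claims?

Claim 1 — $6,264: $1,900 to deductible, leaving $4,364; 50% of $4,364 = $2,182. Cost to traveler: $4,082. OOP to date $4,082. Insurer: $6,264 − $4,082 = $2,182.
Claim 2 — $1,892: deductible already satisfied, so traveler's share is 50% × $1,892 = $946. Traveler pays $946; OOP now $5,028. Insurer: $1,892 − $946 = $946.
Claim 3 — $585: deductible already satisfied, so traveler's share is 50% × $585 = $292.50. Cost to traveler: $292.50. OOP to date $5,320.50. Insurer: $585 − $292.50 = $292.50.
Claim 4 — $13,330: deductible already satisfied, so traveler's share is 50% × $13,330 = $6,665. OOP would hit $11,985.50 > $6,750, so the cap limits the traveler to $6,750 − $5,320.50 = $1,429.50. Insurer: $13,330 − $1,429.50 = $11,900.50.
Insurer total = bills − traveler's total = $22,071 − $6,750 = $15,321.

$15,321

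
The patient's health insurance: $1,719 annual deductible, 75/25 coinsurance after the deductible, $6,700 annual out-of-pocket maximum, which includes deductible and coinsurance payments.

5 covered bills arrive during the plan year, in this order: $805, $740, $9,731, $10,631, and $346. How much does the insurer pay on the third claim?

$7,167.75

Bill 1, $805: fully absorbed by the deductible. Patient owes $805 (running OOP $805). Insurer: $805 − $805 = $0.
Bill 2, $740: entire amount goes to the deductible. Cost to patient: $740. OOP to date $1,545. Insurer: $740 − $740 = $0.
Bill 3, $9,731: $174 to deductible, leaving $9,557; 25% of $9,557 = $2,389.25. Patient pays $2,563.25; OOP now $4,108.25. Plan pays $9,731 − $2,563.25 = $7,167.75.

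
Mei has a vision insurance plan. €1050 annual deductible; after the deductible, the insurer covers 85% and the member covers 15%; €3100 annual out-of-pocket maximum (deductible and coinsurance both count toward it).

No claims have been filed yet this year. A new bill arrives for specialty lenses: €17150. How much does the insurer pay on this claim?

Deductible not yet touched, so the first €1050 of the bill goes to the deductible.
That leaves €17150 − €1050 = €16100 for coinsurance.
Coinsurance: €16100 × 15% = €2415.
That puts the member's cost at €1050 + €2415 = €3465 before any cap.
That would bring total out-of-pocket to €3465, past the €3100 cap. The member is capped at €3100 − €0 = €3100 on this claim.
Insurer pays the balance: €17150 − €3100 = €14050.

€14050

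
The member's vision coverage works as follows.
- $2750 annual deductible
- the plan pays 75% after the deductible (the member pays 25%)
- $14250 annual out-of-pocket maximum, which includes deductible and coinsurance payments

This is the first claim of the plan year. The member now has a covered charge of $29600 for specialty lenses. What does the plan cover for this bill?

Deductible not yet touched, so the first $2750 of the bill goes to the deductible.
The remaining $26850 (= $29600 − $2750) moves to coinsurance.
Member's 25% share of $26850 is $6712.50.
Member responsibility before any cap: $2750 + $6712.50 = $9462.50.
Total out-of-pocket so far would be $0 + $9462.50 = $9462.50, below the $14250 cap — no reduction.
The insurer covers the remainder: $29600 − $9462.50 = $20137.50.

$20137.50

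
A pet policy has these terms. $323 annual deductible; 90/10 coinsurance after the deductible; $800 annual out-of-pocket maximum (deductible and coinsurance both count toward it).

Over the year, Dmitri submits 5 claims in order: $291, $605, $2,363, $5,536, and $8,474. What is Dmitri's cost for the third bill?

$236.30

Bill 1, $291: all of it applies to the deductible. Cost to owner: $291. OOP to date $291.
Bill 2, $605: $32 to deductible, leaving $573; 10% of $573 = $57.30. Owner owes $89.30 (running OOP $380.30).
Bill 3, $2,363: deductible met; 10% of $2,363 = $236.30. Owner owes $236.30 (running OOP $616.60).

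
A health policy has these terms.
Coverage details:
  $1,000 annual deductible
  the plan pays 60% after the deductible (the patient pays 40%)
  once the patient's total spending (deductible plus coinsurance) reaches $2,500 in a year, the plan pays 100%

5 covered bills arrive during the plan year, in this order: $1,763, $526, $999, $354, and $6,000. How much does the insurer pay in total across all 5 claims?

Claim 1 — $1,763: deductible takes $1,000, $763 remains; coinsurance $763 × 40% = $305.20. Cost to patient: $1,305.20. OOP to date $1,305.20. Insurer: $1,763 − $1,305.20 = $457.80.
Claim 2 — $526: deductible already satisfied, so patient's share is 40% × $526 = $210.40. Patient owes $210.40 (running OOP $1,515.60). Insurer: $526 − $210.40 = $315.60.
Claim 3 — $999: deductible already satisfied, so patient's share is 40% × $999 = $399.60. Patient pays $399.60; OOP now $1,915.20. Insurer: $999 − $399.60 = $599.40.
Claim 4 — $354: 40% coinsurance on $354 = $141.60. Patient owes $141.60 (running OOP $2,056.80). Insurer: $354 − $141.60 = $212.40.
Claim 5 — $6,000: 40% coinsurance on $6,000 = $2,400. OOP would hit $4,456.80 > $2,500, so the cap limits the patient to $2,500 − $2,056.80 = $443.20. Insurer: $6,000 − $443.20 = $5,556.80.
Insurer total: $457.80 + $315.60 + $599.40 + $212.40 + $5,556.80 = $7,142.

$7,142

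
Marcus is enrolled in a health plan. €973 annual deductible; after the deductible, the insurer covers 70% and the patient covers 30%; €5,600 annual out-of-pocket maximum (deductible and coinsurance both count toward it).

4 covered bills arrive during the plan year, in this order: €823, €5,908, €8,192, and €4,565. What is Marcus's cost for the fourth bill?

#1 (€823): fully absorbed by the deductible. Patient owes €823 (running OOP €823).
#2 (€5,908): deductible takes €150, €5,758 remains; patient's 30% is €1,727.40. Cost to patient: €1,877.40. OOP to date €2,700.40.
#3 (€8,192): deductible met; 30% of €8,192 = €2,457.60. Patient pays €2,457.60; OOP now €5,158.
#4 (€4,565): deductible met; 30% of €4,565 = €1,369.50. OOP would hit €6,527.50 > €5,600, so the cap limits the patient to €5,600 − €5,158 = €442.

€442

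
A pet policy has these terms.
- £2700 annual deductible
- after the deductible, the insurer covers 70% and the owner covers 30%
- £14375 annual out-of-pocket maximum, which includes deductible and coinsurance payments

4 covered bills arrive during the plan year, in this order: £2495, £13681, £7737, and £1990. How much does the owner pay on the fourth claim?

£597

Claim 1 (£2495): all of it applies to the deductible. Owner owes £2495 (running OOP £2495).
Claim 2 (£13681): deductible takes £205, £13476 remains; coinsurance £13476 × 30% = £4042.80. Cost to owner: £4247.80. OOP to date £6742.80.
Claim 3 (£7737): deductible already satisfied, so owner's share is 30% × £7737 = £2321.10. Owner owes £2321.10 (running OOP £9063.90).
Claim 4 (£1990): deductible already satisfied, so owner's share is 30% × £1990 = £597. Owner owes £597 (running OOP £9660.90).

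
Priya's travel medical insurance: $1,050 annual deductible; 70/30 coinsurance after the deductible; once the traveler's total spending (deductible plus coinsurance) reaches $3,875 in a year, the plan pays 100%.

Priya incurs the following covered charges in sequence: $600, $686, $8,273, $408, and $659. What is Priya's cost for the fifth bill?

#1 ($600): all of it applies to the deductible. Traveler pays $600; OOP now $600.
#2 ($686): deductible takes $450, $236 remains; 30% of $236 = $70.80. Cost to traveler: $520.80. OOP to date $1,120.80.
#3 ($8,273): deductible already satisfied, so traveler's share is 30% × $8,273 = $2,481.90. Traveler owes $2,481.90 (running OOP $3,602.70).
#4 ($408): deductible already satisfied, so traveler's share is 30% × $408 = $122.40. Cost to traveler: $122.40. OOP to date $3,725.10.
#5 ($659): 30% coinsurance on $659 = $197.70. OOP would hit $3,922.80 > $3,875, so the cap limits the traveler to $3,875 − $3,725.10 = $149.90.

$149.90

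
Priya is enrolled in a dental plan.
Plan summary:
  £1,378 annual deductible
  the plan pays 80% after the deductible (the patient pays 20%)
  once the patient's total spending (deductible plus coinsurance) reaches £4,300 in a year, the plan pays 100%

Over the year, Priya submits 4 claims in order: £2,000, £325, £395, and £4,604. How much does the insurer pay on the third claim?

£316

Bill 1, £2,000: £1,378 finishes the deductible; £622 goes to coinsurance; patient's 20% is £124.40. Patient owes £1,502.40 (running OOP £1,502.40). Plan pays £2,000 − £1,502.40 = £497.60.
Bill 2, £325: deductible met; 20% of £325 = £65. Cost to patient: £65. OOP to date £1,567.40. Insurer: £325 − £65 = £260.
Bill 3, £395: deductible met; 20% of £395 = £79. Patient owes £79 (running OOP £1,646.40). Plan pays £395 − £79 = £316.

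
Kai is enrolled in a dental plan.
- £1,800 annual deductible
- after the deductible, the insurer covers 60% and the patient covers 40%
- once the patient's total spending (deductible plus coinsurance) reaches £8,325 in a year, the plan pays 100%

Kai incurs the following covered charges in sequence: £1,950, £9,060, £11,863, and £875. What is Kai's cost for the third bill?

£2,841

Bill 1, £1,950: £1,800 to deductible, leaving £150; 40% of £150 = £60. Patient pays £1,860; OOP now £1,860.
Bill 2, £9,060: deductible met; 40% of £9,060 = £3,624. Cost to patient: £3,624. OOP to date £5,484.
Bill 3, £11,863: deductible already satisfied, so patient's share is 40% × £11,863 = £4,745.20. Adding that to £5,484 gives £10,229.20, past the £8,325 cap; patient pays only £8,325 − £5,484 = £2,841.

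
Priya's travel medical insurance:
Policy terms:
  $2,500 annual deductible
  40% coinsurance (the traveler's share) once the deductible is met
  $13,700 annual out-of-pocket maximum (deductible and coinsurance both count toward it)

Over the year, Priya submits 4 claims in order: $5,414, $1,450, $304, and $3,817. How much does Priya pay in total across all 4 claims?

Claim 1 ($5,414): $2,500 finishes the deductible; $2,914 goes to coinsurance; coinsurance $2,914 × 40% = $1,165.60. Cost to traveler: $3,665.60. OOP to date $3,665.60.
Claim 2 ($1,450): deductible met; 40% of $1,450 = $580. Traveler pays $580; OOP now $4,245.60.
Claim 3 ($304): 40% coinsurance on $304 = $121.60. Traveler owes $121.60 (running OOP $4,367.20).
Claim 4 ($3,817): 40% coinsurance on $3,817 = $1,526.80. Cost to traveler: $1,526.80. OOP to date $5,894.
Summing the traveler's payments: $3,665.60 + $580 + $121.60 + $1,526.80 = $5,894.

$5,894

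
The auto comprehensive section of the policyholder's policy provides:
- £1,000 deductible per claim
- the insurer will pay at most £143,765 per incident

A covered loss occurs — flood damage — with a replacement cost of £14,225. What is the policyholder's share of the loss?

£1,000

Less the £1,000 deductible: £14,225 − £1,000 = £13,225.
£13,225 is within the £143,765 limit, so the insurer pays £13,225.
The policyholder bears the rest of the original loss: £14,225 − £13,225 = £1,000.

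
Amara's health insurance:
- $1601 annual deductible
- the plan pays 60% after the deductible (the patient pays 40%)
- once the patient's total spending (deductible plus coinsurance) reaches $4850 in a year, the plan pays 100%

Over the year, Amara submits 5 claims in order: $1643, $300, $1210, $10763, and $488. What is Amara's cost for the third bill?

$484

#1 ($1643): deductible takes $1601, $42 remains; 40% of $42 = $16.80. Cost to patient: $1617.80. OOP to date $1617.80.
#2 ($300): deductible met; 40% of $300 = $120. Patient pays $120; OOP now $1737.80.
#3 ($1210): deductible met; 40% of $1210 = $484. Cost to patient: $484. OOP to date $2221.80.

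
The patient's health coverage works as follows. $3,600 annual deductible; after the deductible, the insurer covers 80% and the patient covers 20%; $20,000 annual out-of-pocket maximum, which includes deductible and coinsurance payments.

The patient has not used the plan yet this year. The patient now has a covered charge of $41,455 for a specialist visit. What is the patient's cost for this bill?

$11,171

The full $3,600 deductible is still open; $3,600 of this bill applies to it.
That leaves $41,455 − $3,600 = $37,855 for coinsurance.
20% of $37,855 = $7,571 falls to the patient.
That puts the patient's cost at $3,600 + $7,571 = $11,171 before any cap.
Year-to-date out-of-pocket becomes $0 + $11,171 = $11,171, still under the $20,000 maximum, so no cap applies.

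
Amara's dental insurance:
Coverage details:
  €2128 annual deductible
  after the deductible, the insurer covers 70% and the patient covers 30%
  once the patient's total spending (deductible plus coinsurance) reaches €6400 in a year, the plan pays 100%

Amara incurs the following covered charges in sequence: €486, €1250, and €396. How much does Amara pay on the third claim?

Claim 1 — €486: all of it applies to the deductible. Patient pays €486; OOP now €486.
Claim 2 — €1250: all of it applies to the deductible. Patient pays €1250; OOP now €1736.
Claim 3 — €396: deductible takes €392, €4 remains; 30% of €4 = €1.20. Patient owes €393.20 (running OOP €2129.20).

€393.20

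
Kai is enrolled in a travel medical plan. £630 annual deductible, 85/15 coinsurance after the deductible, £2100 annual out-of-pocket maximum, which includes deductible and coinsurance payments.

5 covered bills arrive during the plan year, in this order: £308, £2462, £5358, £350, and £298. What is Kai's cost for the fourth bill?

£52.50

Claim 1 — £308: all of it applies to the deductible. Traveler pays £308; OOP now £308.
Claim 2 — £2462: £322 to deductible, leaving £2140; 15% of £2140 = £321. Traveler owes £643 (running OOP £951).
Claim 3 — £5358: deductible met; 15% of £5358 = £803.70. Traveler pays £803.70; OOP now £1754.70.
Claim 4 — £350: deductible already satisfied, so traveler's share is 15% × £350 = £52.50. Cost to traveler: £52.50. OOP to date £1807.20.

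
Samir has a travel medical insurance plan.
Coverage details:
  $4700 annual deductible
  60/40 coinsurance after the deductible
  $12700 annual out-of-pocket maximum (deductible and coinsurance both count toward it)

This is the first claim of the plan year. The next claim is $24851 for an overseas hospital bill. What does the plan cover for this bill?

$12151

Nothing has been paid toward the $4700 deductible, so the first $4700 of this charge is applied there.
After the $4700 deductible portion, $24851 − $4700 = $20151 is subject to coinsurance.
Coinsurance: $20151 × 40% = $8060.40.
So the traveler owes $4700 + $8060.40 = $12760.40 before any cap.
That would bring total out-of-pocket to $12760.40, past the $12700 cap. The traveler is capped at $12700 − $0 = $12700 on this claim.
Insurer pays the balance: $24851 − $12700 = $12151.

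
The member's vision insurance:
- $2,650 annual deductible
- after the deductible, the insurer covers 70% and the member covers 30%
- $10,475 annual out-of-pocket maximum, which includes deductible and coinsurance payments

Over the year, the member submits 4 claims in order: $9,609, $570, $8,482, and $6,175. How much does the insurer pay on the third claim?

Bill 1, $9,609: deductible takes $2,650, $6,959 remains; member's 30% is $2,087.70. Member owes $4,737.70 (running OOP $4,737.70). Plan pays $9,609 − $4,737.70 = $4,871.30.
Bill 2, $570: deductible met; 30% of $570 = $171. Member owes $171 (running OOP $4,908.70). Plan pays $570 − $171 = $399.
Bill 3, $8,482: deductible met; 30% of $8,482 = $2,544.60. Cost to member: $2,544.60. OOP to date $7,453.30. Plan pays $8,482 − $2,544.60 = $5,937.40.

$5,937.40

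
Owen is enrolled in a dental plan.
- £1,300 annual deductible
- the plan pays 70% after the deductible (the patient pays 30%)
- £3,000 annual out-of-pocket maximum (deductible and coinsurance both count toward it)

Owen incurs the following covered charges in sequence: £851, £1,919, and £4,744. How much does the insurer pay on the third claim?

#1 (£851): fully absorbed by the deductible. Cost to patient: £851. OOP to date £851. Insurer: £851 − £851 = £0.
#2 (£1,919): £449 to deductible, leaving £1,470; patient's 30% is £441. Cost to patient: £890. OOP to date £1,741. Insurer: £1,919 − £890 = £1,029.
#3 (£4,744): deductible already satisfied, so patient's share is 30% × £4,744 = £1,423.20. Adding that to £1,741 gives £3,164.20, past the £3,000 cap; patient pays only £3,000 − £1,741 = £1,259. Plan pays £4,744 − £1,259 = £3,485.

£3,485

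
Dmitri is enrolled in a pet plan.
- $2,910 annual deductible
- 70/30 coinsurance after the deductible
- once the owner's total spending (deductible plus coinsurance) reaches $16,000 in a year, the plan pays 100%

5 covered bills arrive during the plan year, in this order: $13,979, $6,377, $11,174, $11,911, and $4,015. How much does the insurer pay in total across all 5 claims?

Claim 1 — $13,979: $2,910 to deductible, leaving $11,069; coinsurance $11,069 × 30% = $3,320.70. Cost to owner: $6,230.70. OOP to date $6,230.70. Plan pays $13,979 − $6,230.70 = $7,748.30.
Claim 2 — $6,377: deductible already satisfied, so owner's share is 30% × $6,377 = $1,913.10. Owner owes $1,913.10 (running OOP $8,143.80). Plan pays $6,377 − $1,913.10 = $4,463.90.
Claim 3 — $11,174: 30% coinsurance on $11,174 = $3,352.20. Owner owes $3,352.20 (running OOP $11,496). Plan pays $11,174 − $3,352.20 = $7,821.80.
Claim 4 — $11,911: deductible met; 30% of $11,911 = $3,573.30. Cost to owner: $3,573.30. OOP to date $15,069.30. Plan pays $11,911 − $3,573.30 = $8,337.70.
Claim 5 — $4,015: 30% coinsurance on $4,015 = $1,204.50. Adding that to $15,069.30 gives $16,273.80, past the $16,000 cap; owner pays only $16,000 − $15,069.30 = $930.70. Plan pays $4,015 − $930.70 = $3,084.30.
Insurer total = bills − owner's total = $47,456 − $16,000 = $31,456.

$31,456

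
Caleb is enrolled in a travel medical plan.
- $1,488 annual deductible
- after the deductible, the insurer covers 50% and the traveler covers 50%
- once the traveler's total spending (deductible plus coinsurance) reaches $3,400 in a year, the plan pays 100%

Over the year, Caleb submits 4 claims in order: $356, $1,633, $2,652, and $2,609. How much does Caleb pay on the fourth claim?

$335.50

#1 ($356): fully absorbed by the deductible. Traveler owes $356 (running OOP $356).
#2 ($1,633): $1,132 finishes the deductible; $501 goes to coinsurance; 50% of $501 = $250.50. Traveler owes $1,382.50 (running OOP $1,738.50).
#3 ($2,652): deductible met; 50% of $2,652 = $1,326. Traveler pays $1,326; OOP now $3,064.50.
#4 ($2,609): 50% coinsurance on $2,609 = $1,304.50. That would push OOP to $4,369, over the $3,400 cap, so traveler pays $3,400 − $3,064.50 = $335.50.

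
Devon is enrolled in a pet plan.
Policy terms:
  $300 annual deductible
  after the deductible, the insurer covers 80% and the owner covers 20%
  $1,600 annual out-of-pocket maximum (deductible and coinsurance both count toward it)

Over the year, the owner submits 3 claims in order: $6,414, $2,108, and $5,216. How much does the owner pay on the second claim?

Claim 1 — $6,414: $300 to deductible, leaving $6,114; coinsurance $6,114 × 20% = $1,222.80. Owner owes $1,522.80 (running OOP $1,522.80).
Claim 2 — $2,108: deductible met; 20% of $2,108 = $421.60. OOP would hit $1,944.40 > $1,600, so the cap limits the owner to $1,600 − $1,522.80 = $77.20.

$77.20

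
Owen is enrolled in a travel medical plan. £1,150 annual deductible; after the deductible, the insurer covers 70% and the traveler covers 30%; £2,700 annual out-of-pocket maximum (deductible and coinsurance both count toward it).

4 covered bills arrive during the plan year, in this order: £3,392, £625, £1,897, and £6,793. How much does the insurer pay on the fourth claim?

Claim 1 (£3,392): deductible takes £1,150, £2,242 remains; traveler's 30% is £672.60. Traveler owes £1,822.60 (running OOP £1,822.60). Insurer: £3,392 − £1,822.60 = £1,569.40.
Claim 2 (£625): 30% coinsurance on £625 = £187.50. Cost to traveler: £187.50. OOP to date £2,010.10. Plan pays £625 − £187.50 = £437.50.
Claim 3 (£1,897): deductible already satisfied, so traveler's share is 30% × £1,897 = £569.10. Traveler owes £569.10 (running OOP £2,579.20). Insurer: £1,897 − £569.10 = £1,327.90.
Claim 4 (£6,793): 30% coinsurance on £6,793 = £2,037.90. Adding that to £2,579.20 gives £4,617.10, past the £2,700 cap; traveler pays only £2,700 − £2,579.20 = £120.80. Plan pays £6,793 − £120.80 = £6,672.20.

£6,672.20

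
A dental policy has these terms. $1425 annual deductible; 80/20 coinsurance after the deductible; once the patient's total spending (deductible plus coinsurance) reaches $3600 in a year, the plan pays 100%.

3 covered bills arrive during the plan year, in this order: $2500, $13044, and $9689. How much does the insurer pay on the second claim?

Claim 1 ($2500): $1425 finishes the deductible; $1075 goes to coinsurance; coinsurance $1075 × 20% = $215. Patient owes $1640 (running OOP $1640). Insurer: $2500 − $1640 = $860.
Claim 2 ($13044): deductible already satisfied, so patient's share is 20% × $13044 = $2608.80. Adding that to $1640 gives $4248.80, past the $3600 cap; patient pays only $3600 − $1640 = $1960. Plan pays $13044 − $1960 = $11084.

$11084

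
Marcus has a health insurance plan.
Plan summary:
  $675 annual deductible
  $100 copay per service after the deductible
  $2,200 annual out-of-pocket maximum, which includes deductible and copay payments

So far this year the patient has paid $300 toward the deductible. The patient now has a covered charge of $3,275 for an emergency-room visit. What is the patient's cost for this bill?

Remaining deductible: $675 − $300 = $375.
That leaves $3,275 − $375 = $2,900 for the copay.
Copay on this service: $100.
That puts the patient's cost at $375 + $100 = $475 before any cap.
Cumulative spending $300 + $475 = $775 stays under the $2,200 maximum.

$475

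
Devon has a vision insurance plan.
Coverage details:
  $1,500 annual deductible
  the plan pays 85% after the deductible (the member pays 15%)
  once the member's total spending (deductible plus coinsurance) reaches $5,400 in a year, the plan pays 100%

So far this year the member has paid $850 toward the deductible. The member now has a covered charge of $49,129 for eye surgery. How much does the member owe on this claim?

$4,550

Deductible still to meet: $1,500 − $850 = $650.
That leaves $49,129 − $650 = $48,479 for coinsurance.
Member's 15% share of $48,479 is $7,271.85.
So the member owes $650 + $7,271.85 = $7,921.85 before any cap.
That would bring total out-of-pocket to $8,771.85, past the $5,400 cap. The member is capped at $5,400 − $850 = $4,550 on this claim.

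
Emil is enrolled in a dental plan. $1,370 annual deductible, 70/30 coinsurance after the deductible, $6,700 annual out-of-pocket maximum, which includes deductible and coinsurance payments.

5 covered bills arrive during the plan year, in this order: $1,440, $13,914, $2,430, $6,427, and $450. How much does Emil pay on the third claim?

Claim 1 — $1,440: deductible takes $1,370, $70 remains; 30% of $70 = $21. Patient owes $1,391 (running OOP $1,391).
Claim 2 — $13,914: 30% coinsurance on $13,914 = $4,174.20. Patient owes $4,174.20 (running OOP $5,565.20).
Claim 3 — $2,430: 30% coinsurance on $2,430 = $729. Cost to patient: $729. OOP to date $6,294.20.

$729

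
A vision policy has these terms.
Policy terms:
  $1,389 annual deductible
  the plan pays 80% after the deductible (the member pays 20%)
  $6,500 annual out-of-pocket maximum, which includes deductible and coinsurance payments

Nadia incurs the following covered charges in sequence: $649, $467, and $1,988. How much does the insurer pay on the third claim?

Claim 1 ($649): all of it applies to the deductible. Member owes $649 (running OOP $649). Plan pays $649 − $649 = $0.
Claim 2 ($467): all of it applies to the deductible. Member pays $467; OOP now $1,116. Insurer: $467 − $467 = $0.
Claim 3 ($1,988): $273 to deductible, leaving $1,715; member's 20% is $343. Cost to member: $616. OOP to date $1,732. Insurer: $1,988 − $616 = $1,372.

$1,372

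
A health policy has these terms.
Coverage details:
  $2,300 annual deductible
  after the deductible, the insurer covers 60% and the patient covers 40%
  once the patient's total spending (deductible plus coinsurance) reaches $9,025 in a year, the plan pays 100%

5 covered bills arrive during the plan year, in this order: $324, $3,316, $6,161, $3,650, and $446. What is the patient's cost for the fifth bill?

Claim 1 ($324): fully absorbed by the deductible. Cost to patient: $324. OOP to date $324.
Claim 2 ($3,316): $1,976 to deductible, leaving $1,340; 40% of $1,340 = $536. Patient pays $2,512; OOP now $2,836.
Claim 3 ($6,161): deductible already satisfied, so patient's share is 40% × $6,161 = $2,464.40. Patient owes $2,464.40 (running OOP $5,300.40).
Claim 4 ($3,650): 40% coinsurance on $3,650 = $1,460. Patient owes $1,460 (running OOP $6,760.40).
Claim 5 ($446): deductible met; 40% of $446 = $178.40. Patient owes $178.40 (running OOP $6,938.80).

$178.40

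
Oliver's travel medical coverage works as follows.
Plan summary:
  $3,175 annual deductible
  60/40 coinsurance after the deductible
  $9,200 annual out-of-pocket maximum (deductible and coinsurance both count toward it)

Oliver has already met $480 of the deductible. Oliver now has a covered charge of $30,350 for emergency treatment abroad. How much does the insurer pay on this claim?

$21,630

Remaining deductible: $3,175 − $480 = $2,695.
That leaves $30,350 − $2,695 = $27,655 for coinsurance.
40% of $27,655 = $11,062 falls to the traveler.
So the traveler owes $2,695 + $11,062 = $13,757 before any cap.
Adding $13,757 to the $480 already spent would give $14,237, which exceeds the $9,200 cap; the traveler pays just $9,200 − $480 = $8,720.
Insurer pays the balance: $30,350 − $8,720 = $21,630.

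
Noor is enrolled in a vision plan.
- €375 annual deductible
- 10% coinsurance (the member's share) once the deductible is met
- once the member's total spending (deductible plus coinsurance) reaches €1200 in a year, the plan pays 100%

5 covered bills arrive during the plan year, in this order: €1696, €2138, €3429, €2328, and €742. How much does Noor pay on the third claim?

€342.90

Claim 1 — €1696: €375 to deductible, leaving €1321; coinsurance €1321 × 10% = €132.10. Member pays €507.10; OOP now €507.10.
Claim 2 — €2138: deductible already satisfied, so member's share is 10% × €2138 = €213.80. Member pays €213.80; OOP now €720.90.
Claim 3 — €3429: deductible already satisfied, so member's share is 10% × €3429 = €342.90. Cost to member: €342.90. OOP to date €1063.80.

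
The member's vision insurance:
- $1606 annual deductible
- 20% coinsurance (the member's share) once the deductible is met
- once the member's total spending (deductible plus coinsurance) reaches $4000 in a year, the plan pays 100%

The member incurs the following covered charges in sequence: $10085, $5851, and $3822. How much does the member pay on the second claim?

#1 ($10085): deductible takes $1606, $8479 remains; coinsurance $8479 × 20% = $1695.80. Cost to member: $3301.80. OOP to date $3301.80.
#2 ($5851): deductible already satisfied, so member's share is 20% × $5851 = $1170.20. OOP would hit $4472 > $4000, so the cap limits the member to $4000 − $3301.80 = $698.20.

$698.20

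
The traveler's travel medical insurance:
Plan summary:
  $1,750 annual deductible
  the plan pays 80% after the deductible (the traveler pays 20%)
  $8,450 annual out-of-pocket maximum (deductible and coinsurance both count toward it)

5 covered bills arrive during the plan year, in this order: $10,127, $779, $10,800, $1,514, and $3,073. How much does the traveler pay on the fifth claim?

Claim 1 ($10,127): deductible takes $1,750, $8,377 remains; traveler's 20% is $1,675.40. Cost to traveler: $3,425.40. OOP to date $3,425.40.
Claim 2 ($779): deductible met; 20% of $779 = $155.80. Cost to traveler: $155.80. OOP to date $3,581.20.
Claim 3 ($10,800): deductible already satisfied, so traveler's share is 20% × $10,800 = $2,160. Cost to traveler: $2,160. OOP to date $5,741.20.
Claim 4 ($1,514): 20% coinsurance on $1,514 = $302.80. Traveler owes $302.80 (running OOP $6,044).
Claim 5 ($3,073): 20% coinsurance on $3,073 = $614.60. Traveler owes $614.60 (running OOP $6,658.60).

$614.60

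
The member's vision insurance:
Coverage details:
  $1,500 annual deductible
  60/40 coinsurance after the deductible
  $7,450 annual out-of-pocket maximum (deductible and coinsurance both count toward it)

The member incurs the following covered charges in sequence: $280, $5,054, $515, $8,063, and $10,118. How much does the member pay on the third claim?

Bill 1, $280: all of it applies to the deductible. Member pays $280; OOP now $280.
Bill 2, $5,054: $1,220 finishes the deductible; $3,834 goes to coinsurance; 40% of $3,834 = $1,533.60. Member owes $2,753.60 (running OOP $3,033.60).
Bill 3, $515: deductible already satisfied, so member's share is 40% × $515 = $206. Cost to member: $206. OOP to date $3,239.60.

$206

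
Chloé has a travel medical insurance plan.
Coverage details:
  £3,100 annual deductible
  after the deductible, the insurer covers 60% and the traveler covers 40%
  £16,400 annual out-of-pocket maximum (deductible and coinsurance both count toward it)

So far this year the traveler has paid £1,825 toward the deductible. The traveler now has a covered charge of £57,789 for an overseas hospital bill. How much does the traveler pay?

£14,575

Deductible still to meet: £3,100 − £1,825 = £1,275.
After the £1,275 deductible portion, £57,789 − £1,275 = £56,514 is subject to coinsurance.
40% of £56,514 = £22,605.60 falls to the traveler.
Traveler responsibility before any cap: £1,275 + £22,605.60 = £23,880.60.
That would bring total out-of-pocket to £25,705.60, past the £16,400 cap. The traveler is capped at £16,400 − £1,825 = £14,575 on this claim.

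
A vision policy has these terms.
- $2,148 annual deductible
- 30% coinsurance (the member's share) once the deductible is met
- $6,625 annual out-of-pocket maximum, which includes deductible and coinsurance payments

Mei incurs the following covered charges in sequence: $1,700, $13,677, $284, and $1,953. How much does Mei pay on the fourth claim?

#1 ($1,700): entire amount goes to the deductible. Cost to member: $1,700. OOP to date $1,700.
#2 ($13,677): $448 finishes the deductible; $13,229 goes to coinsurance; 30% of $13,229 = $3,968.70. Cost to member: $4,416.70. OOP to date $6,116.70.
#3 ($284): 30% coinsurance on $284 = $85.20. Member pays $85.20; OOP now $6,201.90.
#4 ($1,953): deductible met; 30% of $1,953 = $585.90. That would push OOP to $6,787.80, over the $6,625 cap, so member pays $6,625 − $6,201.90 = $423.10.

$423.10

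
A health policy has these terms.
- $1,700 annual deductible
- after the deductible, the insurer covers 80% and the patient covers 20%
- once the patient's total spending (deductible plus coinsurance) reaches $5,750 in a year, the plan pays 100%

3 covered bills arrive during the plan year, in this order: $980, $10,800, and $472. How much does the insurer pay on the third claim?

#1 ($980): fully absorbed by the deductible. Patient pays $980; OOP now $980. Insurer: $980 − $980 = $0.
#2 ($10,800): deductible takes $720, $10,080 remains; patient's 20% is $2,016. Patient pays $2,736; OOP now $3,716. Insurer: $10,800 − $2,736 = $8,064.
#3 ($472): deductible met; 20% of $472 = $94.40. Patient owes $94.40 (running OOP $3,810.40). Plan pays $472 − $94.40 = $377.60.

$377.60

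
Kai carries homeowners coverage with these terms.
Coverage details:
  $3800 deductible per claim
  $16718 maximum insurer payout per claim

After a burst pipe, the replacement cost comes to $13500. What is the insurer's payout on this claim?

Less the $3800 deductible: $13500 − $3800 = $9700.
$9700 is within the $16718 limit, so the insurer pays $9700.

$9700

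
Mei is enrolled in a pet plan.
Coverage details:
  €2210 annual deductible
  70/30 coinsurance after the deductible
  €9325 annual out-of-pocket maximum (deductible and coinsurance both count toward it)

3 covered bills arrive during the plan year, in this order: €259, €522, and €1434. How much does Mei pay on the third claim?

€1430.50

Claim 1 (€259): fully absorbed by the deductible. Cost to owner: €259. OOP to date €259.
Claim 2 (€522): fully absorbed by the deductible. Owner pays €522; OOP now €781.
Claim 3 (€1434): €1429 finishes the deductible; €5 goes to coinsurance; 30% of €5 = €1.50. Owner owes €1430.50 (running OOP €2211.50).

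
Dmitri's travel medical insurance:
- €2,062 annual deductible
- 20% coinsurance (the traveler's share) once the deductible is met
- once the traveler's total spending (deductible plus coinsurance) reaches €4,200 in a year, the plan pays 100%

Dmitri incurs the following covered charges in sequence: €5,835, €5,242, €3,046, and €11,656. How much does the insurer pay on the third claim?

Claim 1 (€5,835): €2,062 finishes the deductible; €3,773 goes to coinsurance; coinsurance €3,773 × 20% = €754.60. Traveler owes €2,816.60 (running OOP €2,816.60). Plan pays €5,835 − €2,816.60 = €3,018.40.
Claim 2 (€5,242): deductible already satisfied, so traveler's share is 20% × €5,242 = €1,048.40. Traveler pays €1,048.40; OOP now €3,865. Insurer: €5,242 − €1,048.40 = €4,193.60.
Claim 3 (€3,046): 20% coinsurance on €3,046 = €609.20. That would push OOP to €4,474.20, over the €4,200 cap, so traveler pays €4,200 − €3,865 = €335. Plan pays €3,046 − €335 = €2,711.

€2,711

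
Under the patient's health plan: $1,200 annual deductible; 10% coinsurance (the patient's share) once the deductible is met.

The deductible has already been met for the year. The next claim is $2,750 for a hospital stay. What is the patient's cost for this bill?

The deductible is already satisfied, so the full bill goes to coinsurance.
10% of $2,750 = $275 falls to the patient.

$275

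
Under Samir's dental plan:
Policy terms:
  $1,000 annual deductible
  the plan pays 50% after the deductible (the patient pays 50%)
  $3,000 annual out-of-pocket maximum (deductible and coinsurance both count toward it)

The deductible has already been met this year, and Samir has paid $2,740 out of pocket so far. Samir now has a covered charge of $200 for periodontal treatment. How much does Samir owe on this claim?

$100

The deductible is already satisfied, so the full bill goes to coinsurance.
50% of $200 = $100 falls to the patient.
Total out-of-pocket so far would be $2,740 + $100 = $2,840, below the $3,000 cap — no reduction.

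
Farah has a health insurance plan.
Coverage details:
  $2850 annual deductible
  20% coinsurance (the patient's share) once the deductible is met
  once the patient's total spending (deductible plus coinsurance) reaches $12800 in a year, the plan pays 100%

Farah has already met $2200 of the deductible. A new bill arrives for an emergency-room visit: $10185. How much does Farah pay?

$2557

$2200 of the $2850 deductible is already met, leaving $650.
After the $650 deductible portion, $10185 − $650 = $9535 is subject to coinsurance.
20% of $9535 = $1907 falls to the patient.
That puts the patient's cost at $650 + $1907 = $2557 before any cap.
Cumulative spending $2200 + $2557 = $4757 stays under the $12800 maximum.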